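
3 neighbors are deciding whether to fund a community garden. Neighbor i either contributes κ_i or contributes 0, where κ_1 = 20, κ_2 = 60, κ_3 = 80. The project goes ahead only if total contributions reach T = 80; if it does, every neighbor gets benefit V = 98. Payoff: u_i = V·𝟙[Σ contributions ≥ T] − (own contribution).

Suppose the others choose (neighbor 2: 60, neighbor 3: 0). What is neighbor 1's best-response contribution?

20

Others' total = 60. Contributing 20 brings total to 80 ≥ 80: gain V − κ_1 = 78.
Best response: 20.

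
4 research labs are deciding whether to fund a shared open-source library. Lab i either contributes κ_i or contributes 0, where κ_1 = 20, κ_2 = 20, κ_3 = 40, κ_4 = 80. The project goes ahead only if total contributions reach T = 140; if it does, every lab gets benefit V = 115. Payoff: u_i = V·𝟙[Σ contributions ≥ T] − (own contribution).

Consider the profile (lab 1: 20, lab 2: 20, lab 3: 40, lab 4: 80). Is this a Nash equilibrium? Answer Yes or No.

No

Total = 160 ≥ 140: provided.
Lab 1 (pledges 20, payoff 95): dropping to 0 → total 140, payoff 115. Profitable deviation.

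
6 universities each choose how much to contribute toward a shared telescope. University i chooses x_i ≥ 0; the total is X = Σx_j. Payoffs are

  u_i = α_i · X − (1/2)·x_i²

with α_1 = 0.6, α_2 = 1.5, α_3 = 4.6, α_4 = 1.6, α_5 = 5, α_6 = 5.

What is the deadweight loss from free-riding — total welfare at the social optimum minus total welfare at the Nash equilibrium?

707.945

University i's FOC: ∂u_i/∂x_i = α_i − x_i = 0, so x_i* = α_i.
NE contributions = (0.6, 1.5, 4.6, 1.6, 5, 5); X = 18.3.
W^NE = (Σα)·X − ½Σα_i² = 18.3² − ½·76.33 = 296.725.
Planner sets x_i = Σα_j = 18.3 for every i, so X^SO = 6·18.3 = 109.8.
W^SO = (Σα)·X^SO − ½·6·(Σα)² = (6/2)·18.3² = 1004.67.
Deadweight loss = W^SO − W^NE = 707.945.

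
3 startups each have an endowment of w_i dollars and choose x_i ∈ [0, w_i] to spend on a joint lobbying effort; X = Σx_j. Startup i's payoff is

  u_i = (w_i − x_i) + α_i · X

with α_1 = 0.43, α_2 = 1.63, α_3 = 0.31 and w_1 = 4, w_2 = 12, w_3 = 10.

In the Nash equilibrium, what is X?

12

∂u_i/∂x_i = α_i − 1, so startup i contributes w_i if α_i > 1, else 0.
α_i > 1 for i ∈ {2}; NE contributions (0, 12, 0), X = 12.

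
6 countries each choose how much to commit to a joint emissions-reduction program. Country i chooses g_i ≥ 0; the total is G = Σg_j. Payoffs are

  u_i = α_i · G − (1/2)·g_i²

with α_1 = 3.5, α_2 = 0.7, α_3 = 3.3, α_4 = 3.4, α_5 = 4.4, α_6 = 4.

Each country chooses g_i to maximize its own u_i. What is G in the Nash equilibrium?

19.3

Country i's FOC: ∂u_i/∂g_i = α_i − g_i = 0, so g_i* = α_i.
NE contributions = (3.5, 0.7, 3.3, 3.4, 4.4, 4); G = 19.3.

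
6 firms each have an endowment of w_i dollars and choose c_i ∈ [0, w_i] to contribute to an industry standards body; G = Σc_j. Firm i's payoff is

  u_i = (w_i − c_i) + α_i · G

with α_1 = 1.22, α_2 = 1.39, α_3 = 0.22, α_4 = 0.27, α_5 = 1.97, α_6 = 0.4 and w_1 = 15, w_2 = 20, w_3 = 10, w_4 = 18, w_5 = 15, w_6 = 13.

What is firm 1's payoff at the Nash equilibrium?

∂u_i/∂c_i = α_i − 1, so firm i contributes w_i if α_i > 1, else 0.
α_i > 1 for i ∈ {1, 2, 5}; NE contributions (15, 20, 0, 0, 15, 0), G = 50.
u_1 = (15 − 15) + 1.22·50 = 61.

61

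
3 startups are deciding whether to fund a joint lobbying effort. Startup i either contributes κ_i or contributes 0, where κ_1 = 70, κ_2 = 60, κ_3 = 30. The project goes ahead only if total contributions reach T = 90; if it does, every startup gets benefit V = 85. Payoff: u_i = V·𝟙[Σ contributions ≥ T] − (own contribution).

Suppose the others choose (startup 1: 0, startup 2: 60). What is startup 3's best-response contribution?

Others' total = 60. Contributing 30 brings total to 90 ≥ 90: gain V − κ_3 = 55.
Best response: 30.

30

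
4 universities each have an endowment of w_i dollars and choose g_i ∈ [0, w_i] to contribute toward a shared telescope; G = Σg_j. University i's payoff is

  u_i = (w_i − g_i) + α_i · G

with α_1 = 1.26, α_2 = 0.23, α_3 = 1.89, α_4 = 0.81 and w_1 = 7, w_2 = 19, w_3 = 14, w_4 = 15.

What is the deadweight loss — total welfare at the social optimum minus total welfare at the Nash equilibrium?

∂u_i/∂g_i = α_i − 1, so university i contributes w_i if α_i > 1, else 0.
α_i > 1 for i ∈ {1, 3}; NE contributions (7, 0, 14, 0), G = 21.
W^NE = Σw_i − G^NE + (Σα_i)·G^NE = 55 + 3.19·21 = 121.99.
Planner: ∂(Σu_j)/∂g_i = Σα_j − 1 = 3.19 > 0, so everyone contributes w_i; G^SO = 55, W^SO = 55 + 3.19·55 = 230.45.
Deadweight loss = 108.46.

108.46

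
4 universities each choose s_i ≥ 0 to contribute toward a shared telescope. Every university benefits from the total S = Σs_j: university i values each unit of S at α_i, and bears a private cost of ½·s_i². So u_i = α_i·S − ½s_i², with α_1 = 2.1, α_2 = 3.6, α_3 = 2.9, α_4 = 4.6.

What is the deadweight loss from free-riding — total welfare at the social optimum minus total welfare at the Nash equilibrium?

197.71

University i's FOC: ∂u_i/∂s_i = α_i − s_i = 0, so s_i* = α_i.
NE contributions = (2.1, 3.6, 2.9, 4.6); S = 13.2.
W^NE = (Σα)·S − ½Σα_i² = 13.2² − ½·46.94 = 150.77.
Planner sets s_i = Σα_j = 13.2 for every i, so S^SO = 4·13.2 = 52.8.
W^SO = (Σα)·S^SO − ½·4·(Σα)² = (4/2)·13.2² = 348.48.
Deadweight loss = W^SO − W^NE = 197.71.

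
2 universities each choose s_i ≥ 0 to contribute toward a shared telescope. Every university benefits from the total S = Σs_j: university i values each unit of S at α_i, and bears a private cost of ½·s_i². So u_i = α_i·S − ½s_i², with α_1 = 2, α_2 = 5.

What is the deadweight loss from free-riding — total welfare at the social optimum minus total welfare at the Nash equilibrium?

University i's FOC: ∂u_i/∂s_i = α_i − s_i = 0, so s_i* = α_i.
NE contributions = (2, 5); S = 7.
W^NE = (Σα)·S − ½Σα_i² = 7² − ½·29 = 34.5.
Planner sets s_i = Σα_j = 7 for every i, so S^SO = 2·7 = 14.
W^SO = (Σα)·S^SO − ½·2·(Σα)² = (2/2)·7² = 49.
Deadweight loss = W^SO − W^NE = 14.5.

14.5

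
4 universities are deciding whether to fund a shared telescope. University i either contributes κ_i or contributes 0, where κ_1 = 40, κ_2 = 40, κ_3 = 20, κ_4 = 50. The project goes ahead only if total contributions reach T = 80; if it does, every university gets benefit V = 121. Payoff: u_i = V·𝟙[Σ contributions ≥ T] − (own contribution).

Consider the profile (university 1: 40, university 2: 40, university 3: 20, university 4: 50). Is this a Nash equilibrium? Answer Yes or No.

Total = 150 ≥ 80: provided.
University 1 (pledges 40, payoff 81): dropping to 0 → total 110, payoff 121. Profitable deviation.

No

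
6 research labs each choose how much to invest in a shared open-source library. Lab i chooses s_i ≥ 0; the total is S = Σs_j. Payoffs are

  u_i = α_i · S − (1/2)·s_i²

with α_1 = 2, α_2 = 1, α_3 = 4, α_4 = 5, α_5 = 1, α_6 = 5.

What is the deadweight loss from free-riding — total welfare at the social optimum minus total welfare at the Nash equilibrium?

Lab i's FOC: ∂u_i/∂s_i = α_i − s_i = 0, so s_i* = α_i.
NE contributions = (2, 1, 4, 5, 1, 5); S = 18.
W^NE = (Σα)·S − ½Σα_i² = 18² − ½·72 = 288.
Planner sets s_i = Σα_j = 18 for every i, so S^SO = 6·18 = 108.
W^SO = (Σα)·S^SO − ½·6·(Σα)² = (6/2)·18² = 972.
Deadweight loss = W^SO − W^NE = 684.

684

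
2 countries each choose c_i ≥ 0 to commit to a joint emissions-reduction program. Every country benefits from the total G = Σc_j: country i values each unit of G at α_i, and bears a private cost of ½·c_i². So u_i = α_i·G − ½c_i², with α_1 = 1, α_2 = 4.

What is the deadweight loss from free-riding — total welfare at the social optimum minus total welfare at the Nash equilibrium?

8.5

Country i's FOC: ∂u_i/∂c_i = α_i − c_i = 0, so c_i* = α_i.
NE contributions = (1, 4); G = 5.
W^NE = (Σα)·G − ½Σα_i² = 5² − ½·17 = 16.5.
Planner sets c_i = Σα_j = 5 for every i, so G^SO = 2·5 = 10.
W^SO = (Σα)·G^SO − ½·2·(Σα)² = (2/2)·5² = 25.
Deadweight loss = W^SO − W^NE = 8.5.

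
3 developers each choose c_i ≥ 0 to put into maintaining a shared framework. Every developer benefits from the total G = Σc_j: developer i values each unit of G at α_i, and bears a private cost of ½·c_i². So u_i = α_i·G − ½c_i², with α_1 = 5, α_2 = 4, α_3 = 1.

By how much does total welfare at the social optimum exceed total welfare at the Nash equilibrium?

Developer i's FOC: ∂u_i/∂c_i = α_i − c_i = 0, so c_i* = α_i.
NE contributions = (5, 4, 1); G = 10.
W^NE = (Σα)·G − ½Σα_i² = 10² − ½·42 = 79.
Planner sets c_i = Σα_j = 10 for every i, so G^SO = 3·10 = 30.
W^SO = (Σα)·G^SO − ½·3·(Σα)² = (3/2)·10² = 150.
Deadweight loss = W^SO − W^NE = 71.

71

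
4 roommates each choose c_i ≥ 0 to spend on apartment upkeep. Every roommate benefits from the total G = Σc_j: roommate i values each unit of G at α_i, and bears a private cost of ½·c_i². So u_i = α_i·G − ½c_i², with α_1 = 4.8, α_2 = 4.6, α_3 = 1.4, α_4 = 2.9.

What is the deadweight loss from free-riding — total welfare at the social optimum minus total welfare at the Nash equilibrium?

214.975

Roommate i's FOC: ∂u_i/∂c_i = α_i − c_i = 0, so c_i* = α_i.
NE contributions = (4.8, 4.6, 1.4, 2.9); G = 13.7.
W^NE = (Σα)·G − ½Σα_i² = 13.7² − ½·54.57 = 160.405.
Planner sets c_i = Σα_j = 13.7 for every i, so G^SO = 4·13.7 = 54.8.
W^SO = (Σα)·G^SO − ½·4·(Σα)² = (4/2)·13.7² = 375.38.
Deadweight loss = W^SO − W^NE = 214.975.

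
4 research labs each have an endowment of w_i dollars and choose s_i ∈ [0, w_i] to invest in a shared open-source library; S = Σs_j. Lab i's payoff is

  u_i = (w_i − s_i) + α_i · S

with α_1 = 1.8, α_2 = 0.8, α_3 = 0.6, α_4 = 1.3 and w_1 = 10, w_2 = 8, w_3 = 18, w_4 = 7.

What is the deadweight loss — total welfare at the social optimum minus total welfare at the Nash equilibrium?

91

∂u_i/∂s_i = α_i − 1, so lab i contributes w_i if α_i > 1, else 0.
α_i > 1 for i ∈ {1, 4}; NE contributions (10, 0, 0, 7), S = 17.
W^NE = Σw_i − S^NE + (Σα_i)·S^NE = 43 + 3.5·17 = 102.5.
Planner: ∂(Σu_j)/∂s_i = Σα_j − 1 = 3.5 > 0, so everyone contributes w_i; S^SO = 43, W^SO = 43 + 3.5·43 = 193.5.
Deadweight loss = 91.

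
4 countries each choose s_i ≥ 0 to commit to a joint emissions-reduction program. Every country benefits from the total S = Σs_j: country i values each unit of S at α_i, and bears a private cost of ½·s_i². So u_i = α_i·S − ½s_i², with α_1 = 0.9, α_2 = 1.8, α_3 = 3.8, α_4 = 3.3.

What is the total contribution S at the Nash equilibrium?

9.8

Country i's FOC: ∂u_i/∂s_i = α_i − s_i = 0, so s_i* = α_i.
NE contributions = (0.9, 1.8, 3.8, 3.3); S = 9.8.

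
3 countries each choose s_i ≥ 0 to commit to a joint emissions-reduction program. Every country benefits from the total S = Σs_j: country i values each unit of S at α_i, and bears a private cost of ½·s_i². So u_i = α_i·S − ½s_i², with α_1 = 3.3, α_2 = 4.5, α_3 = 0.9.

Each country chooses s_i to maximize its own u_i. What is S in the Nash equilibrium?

Country i's FOC: ∂u_i/∂s_i = α_i − s_i = 0, so s_i* = α_i.
NE contributions = (3.3, 4.5, 0.9); S = 8.7.

8.7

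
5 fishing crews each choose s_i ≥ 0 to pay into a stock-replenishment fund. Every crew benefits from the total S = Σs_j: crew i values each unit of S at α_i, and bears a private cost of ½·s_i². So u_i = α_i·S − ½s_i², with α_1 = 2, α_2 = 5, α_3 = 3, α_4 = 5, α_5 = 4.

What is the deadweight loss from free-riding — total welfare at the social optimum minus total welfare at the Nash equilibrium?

581

Crew i's FOC: ∂u_i/∂s_i = α_i − s_i = 0, so s_i* = α_i.
NE contributions = (2, 5, 3, 5, 4); S = 19.
W^NE = (Σα)·S − ½Σα_i² = 19² − ½·79 = 321.5.
Planner sets s_i = Σα_j = 19 for every i, so S^SO = 5·19 = 95.
W^SO = (Σα)·S^SO − ½·5·(Σα)² = (5/2)·19² = 902.5.
Deadweight loss = W^SO − W^NE = 581.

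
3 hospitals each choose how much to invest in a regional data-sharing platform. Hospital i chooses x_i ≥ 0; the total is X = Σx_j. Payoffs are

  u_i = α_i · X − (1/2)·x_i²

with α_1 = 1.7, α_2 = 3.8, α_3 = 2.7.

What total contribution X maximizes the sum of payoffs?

24.6

Planner FOC: ∂(Σu_j)/∂x_i = (Σα_j) − x_i = 0, so x_i^SO = Σα_j = 8.2 for every i; X^SO = 24.6.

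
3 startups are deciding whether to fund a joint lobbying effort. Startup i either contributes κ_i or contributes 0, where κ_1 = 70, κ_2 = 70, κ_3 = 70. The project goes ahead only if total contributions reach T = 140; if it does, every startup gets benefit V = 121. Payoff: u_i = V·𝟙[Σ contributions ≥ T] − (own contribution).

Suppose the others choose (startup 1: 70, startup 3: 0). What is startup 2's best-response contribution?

Others' total = 70. Contributing 70 brings total to 140 ≥ 140: gain V − κ_2 = 51.
Best response: 70.

70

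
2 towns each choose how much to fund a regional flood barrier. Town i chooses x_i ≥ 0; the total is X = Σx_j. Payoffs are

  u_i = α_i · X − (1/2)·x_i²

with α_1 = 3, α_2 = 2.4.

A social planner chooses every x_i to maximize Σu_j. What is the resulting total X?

Planner FOC: ∂(Σu_j)/∂x_i = (Σα_j) − x_i = 0, so x_i^SO = Σα_j = 5.4 for every i; X^SO = 10.8.

10.8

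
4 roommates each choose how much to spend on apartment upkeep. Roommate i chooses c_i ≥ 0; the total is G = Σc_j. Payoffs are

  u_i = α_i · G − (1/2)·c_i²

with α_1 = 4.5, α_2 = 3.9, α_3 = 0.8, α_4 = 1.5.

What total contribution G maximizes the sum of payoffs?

42.8

Planner FOC: ∂(Σu_j)/∂c_i = (Σα_j) − c_i = 0, so c_i^SO = Σα_j = 10.7 for every i; G^SO = 42.8.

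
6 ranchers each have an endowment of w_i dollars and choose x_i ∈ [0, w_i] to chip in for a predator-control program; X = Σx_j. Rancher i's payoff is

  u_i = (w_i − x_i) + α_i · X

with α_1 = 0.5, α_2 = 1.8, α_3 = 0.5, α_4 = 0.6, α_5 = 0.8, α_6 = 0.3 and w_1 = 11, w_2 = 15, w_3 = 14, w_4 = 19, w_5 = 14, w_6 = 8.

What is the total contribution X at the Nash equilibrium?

15

∂u_i/∂x_i = α_i − 1, so rancher i contributes w_i if α_i > 1, else 0.
α_i > 1 for i ∈ {2}; NE contributions (0, 15, 0, 0, 0, 0), X = 15.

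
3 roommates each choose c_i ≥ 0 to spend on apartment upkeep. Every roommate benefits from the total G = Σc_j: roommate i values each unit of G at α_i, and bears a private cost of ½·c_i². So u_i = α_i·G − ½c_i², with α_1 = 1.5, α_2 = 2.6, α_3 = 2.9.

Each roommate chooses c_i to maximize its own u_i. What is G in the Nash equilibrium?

Roommate i's FOC: ∂u_i/∂c_i = α_i − c_i = 0, so c_i* = α_i.
NE contributions = (1.5, 2.6, 2.9); G = 7.

7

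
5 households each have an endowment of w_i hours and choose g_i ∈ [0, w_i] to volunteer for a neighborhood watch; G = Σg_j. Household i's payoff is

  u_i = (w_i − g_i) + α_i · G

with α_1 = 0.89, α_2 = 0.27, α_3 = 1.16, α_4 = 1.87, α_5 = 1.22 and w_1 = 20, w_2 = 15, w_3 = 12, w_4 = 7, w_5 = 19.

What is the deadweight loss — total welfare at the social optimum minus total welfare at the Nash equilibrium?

∂u_i/∂g_i = α_i − 1, so household i contributes w_i if α_i > 1, else 0.
α_i > 1 for i ∈ {3, 4, 5}; NE contributions (0, 0, 12, 7, 19), G = 38.
W^NE = Σw_i − G^NE + (Σα_i)·G^NE = 73 + 4.41·38 = 240.58.
Planner: ∂(Σu_j)/∂g_i = Σα_j − 1 = 4.41 > 0, so everyone contributes w_i; G^SO = 73, W^SO = 73 + 4.41·73 = 394.93.
Deadweight loss = 154.35.

154.35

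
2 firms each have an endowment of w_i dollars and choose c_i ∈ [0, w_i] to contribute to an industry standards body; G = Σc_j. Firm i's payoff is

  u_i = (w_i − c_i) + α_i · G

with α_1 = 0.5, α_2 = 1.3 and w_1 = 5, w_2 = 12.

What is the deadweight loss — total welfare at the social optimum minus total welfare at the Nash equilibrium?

∂u_i/∂c_i = α_i − 1, so firm i contributes w_i if α_i > 1, else 0.
α_i > 1 for i ∈ {2}; NE contributions (0, 12), G = 12.
W^NE = Σw_i − G^NE + (Σα_i)·G^NE = 17 + 0.8·12 = 26.6.
Planner: ∂(Σu_j)/∂c_i = Σα_j − 1 = 0.8 > 0, so everyone contributes w_i; G^SO = 17, W^SO = 17 + 0.8·17 = 30.6.
Deadweight loss = 4.

4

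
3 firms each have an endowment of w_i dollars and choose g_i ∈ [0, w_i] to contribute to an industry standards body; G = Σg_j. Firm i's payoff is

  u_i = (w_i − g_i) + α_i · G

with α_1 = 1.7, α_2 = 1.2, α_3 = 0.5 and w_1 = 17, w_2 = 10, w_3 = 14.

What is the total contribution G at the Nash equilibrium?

27

∂u_i/∂g_i = α_i − 1, so firm i contributes w_i if α_i > 1, else 0.
α_i > 1 for i ∈ {1, 2}; NE contributions (17, 10, 0), G = 27.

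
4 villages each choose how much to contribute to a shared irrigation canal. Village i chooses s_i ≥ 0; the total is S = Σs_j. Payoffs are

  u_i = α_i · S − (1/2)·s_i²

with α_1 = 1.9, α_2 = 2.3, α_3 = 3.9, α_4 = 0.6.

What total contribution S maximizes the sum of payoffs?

34.8

Planner FOC: ∂(Σu_j)/∂s_i = (Σα_j) − s_i = 0, so s_i^SO = Σα_j = 8.7 for every i; S^SO = 34.8.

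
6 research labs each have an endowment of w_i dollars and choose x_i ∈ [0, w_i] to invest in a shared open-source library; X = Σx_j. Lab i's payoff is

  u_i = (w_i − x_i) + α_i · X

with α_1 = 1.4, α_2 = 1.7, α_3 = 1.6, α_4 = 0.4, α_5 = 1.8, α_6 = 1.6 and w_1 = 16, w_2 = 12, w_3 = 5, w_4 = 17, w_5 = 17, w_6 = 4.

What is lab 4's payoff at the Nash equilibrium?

∂u_i/∂x_i = α_i − 1, so lab i contributes w_i if α_i > 1, else 0.
α_i > 1 for i ∈ {1, 2, 3, 5, 6}; NE contributions (16, 12, 5, 0, 17, 4), X = 54.
u_4 = (17 − 0) + 0.4·54 = 38.6.

38.6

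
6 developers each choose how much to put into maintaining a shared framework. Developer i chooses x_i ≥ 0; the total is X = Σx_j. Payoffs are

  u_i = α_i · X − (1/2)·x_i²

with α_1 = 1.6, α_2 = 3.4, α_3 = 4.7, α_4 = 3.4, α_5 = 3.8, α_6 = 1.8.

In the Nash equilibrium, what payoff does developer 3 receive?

Developer i's FOC: ∂u_i/∂x_i = α_i − x_i = 0, so x_i* = α_i.
NE contributions = (1.6, 3.4, 4.7, 3.4, 3.8, 1.8); X = 18.7.
u_3 = α_3·X − ½·(x_3)² = 4.7·18.7 − ½·4.7² = 76.845.

76.845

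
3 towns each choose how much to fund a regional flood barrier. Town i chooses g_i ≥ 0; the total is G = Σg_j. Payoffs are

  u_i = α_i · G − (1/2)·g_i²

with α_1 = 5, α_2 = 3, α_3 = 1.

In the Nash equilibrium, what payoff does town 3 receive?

8.5

Town i's FOC: ∂u_i/∂g_i = α_i − g_i = 0, so g_i* = α_i.
NE contributions = (5, 3, 1); G = 9.
u_3 = α_3·G − ½·(g_3)² = 1·9 − ½·1² = 8.5.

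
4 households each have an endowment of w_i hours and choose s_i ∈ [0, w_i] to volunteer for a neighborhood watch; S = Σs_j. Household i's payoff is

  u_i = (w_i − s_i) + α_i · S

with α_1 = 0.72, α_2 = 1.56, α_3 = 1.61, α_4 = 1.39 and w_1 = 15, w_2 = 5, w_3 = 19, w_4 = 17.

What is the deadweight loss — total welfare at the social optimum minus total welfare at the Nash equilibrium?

64.2

∂u_i/∂s_i = α_i − 1, so household i contributes w_i if α_i > 1, else 0.
α_i > 1 for i ∈ {2, 3, 4}; NE contributions (0, 5, 19, 17), S = 41.
W^NE = Σw_i − S^NE + (Σα_i)·S^NE = 56 + 4.28·41 = 231.48.
Planner: ∂(Σu_j)/∂s_i = Σα_j − 1 = 4.28 > 0, so everyone contributes w_i; S^SO = 56, W^SO = 56 + 4.28·56 = 295.68.
Deadweight loss = 64.2.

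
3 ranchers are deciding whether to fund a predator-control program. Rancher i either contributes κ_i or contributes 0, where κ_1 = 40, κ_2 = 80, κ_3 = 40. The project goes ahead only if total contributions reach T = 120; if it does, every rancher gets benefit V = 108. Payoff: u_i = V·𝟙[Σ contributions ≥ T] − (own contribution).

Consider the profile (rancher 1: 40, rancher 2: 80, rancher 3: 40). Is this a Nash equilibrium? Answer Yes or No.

Total = 160 ≥ 120: provided.
Rancher 1 (pledges 40, payoff 68): dropping to 0 → total 120, payoff 108. Profitable deviation.

No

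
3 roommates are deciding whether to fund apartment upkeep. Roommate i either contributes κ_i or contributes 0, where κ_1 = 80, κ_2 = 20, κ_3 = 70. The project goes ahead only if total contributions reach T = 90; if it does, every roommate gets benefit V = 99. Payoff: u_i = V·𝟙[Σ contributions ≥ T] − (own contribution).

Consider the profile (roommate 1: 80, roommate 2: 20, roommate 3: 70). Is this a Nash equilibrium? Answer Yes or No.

No

Total = 170 ≥ 90: provided.
Roommate 1 (pledges 80, payoff 19): dropping to 0 → total 90, payoff 99. Profitable deviation.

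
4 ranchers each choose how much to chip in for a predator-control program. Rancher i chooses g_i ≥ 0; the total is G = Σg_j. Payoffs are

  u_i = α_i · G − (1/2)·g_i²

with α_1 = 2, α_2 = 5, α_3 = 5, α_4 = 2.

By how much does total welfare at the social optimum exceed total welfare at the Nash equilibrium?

Rancher i's FOC: ∂u_i/∂g_i = α_i − g_i = 0, so g_i* = α_i.
NE contributions = (2, 5, 5, 2); G = 14.
W^NE = (Σα)·G − ½Σα_i² = 14² − ½·58 = 167.
Planner sets g_i = Σα_j = 14 for every i, so G^SO = 4·14 = 56.
W^SO = (Σα)·G^SO − ½·4·(Σα)² = (4/2)·14² = 392.
Deadweight loss = W^SO − W^NE = 225.

225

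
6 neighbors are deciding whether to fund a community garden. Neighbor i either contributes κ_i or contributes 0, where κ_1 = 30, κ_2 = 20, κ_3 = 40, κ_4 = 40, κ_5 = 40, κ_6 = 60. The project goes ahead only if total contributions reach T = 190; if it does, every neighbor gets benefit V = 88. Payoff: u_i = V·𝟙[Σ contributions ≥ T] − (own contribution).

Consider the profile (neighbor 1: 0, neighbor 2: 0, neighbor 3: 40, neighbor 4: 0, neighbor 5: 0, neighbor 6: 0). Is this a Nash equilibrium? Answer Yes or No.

Total = 40 < 190: not provided.
Neighbor 1 (pledges 0, payoff 0): pledging 30 → total 70, payoff -30. No gain.
Neighbor 2 (pledges 0, payoff 0): pledging 20 → total 60, payoff -20. No gain.
Neighbor 3 (pledges 40, payoff -40): dropping to 0 → total 0, payoff 0. Profitable deviation.

No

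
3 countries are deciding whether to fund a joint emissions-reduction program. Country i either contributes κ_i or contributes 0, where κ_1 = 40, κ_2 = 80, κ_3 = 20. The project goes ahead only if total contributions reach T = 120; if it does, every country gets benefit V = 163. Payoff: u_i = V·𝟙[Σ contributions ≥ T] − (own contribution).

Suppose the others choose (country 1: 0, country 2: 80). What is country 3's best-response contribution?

0

Others' total = 80. Even contributing 20 gives 100 < 120: no benefit either way.
Best response: 0.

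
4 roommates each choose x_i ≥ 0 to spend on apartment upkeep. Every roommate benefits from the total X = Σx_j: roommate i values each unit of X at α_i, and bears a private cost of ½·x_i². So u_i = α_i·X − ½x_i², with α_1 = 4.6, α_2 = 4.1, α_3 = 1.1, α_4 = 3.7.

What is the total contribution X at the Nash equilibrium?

Roommate i's FOC: ∂u_i/∂x_i = α_i − x_i = 0, so x_i* = α_i.
NE contributions = (4.6, 4.1, 1.1, 3.7); X = 13.5.

13.5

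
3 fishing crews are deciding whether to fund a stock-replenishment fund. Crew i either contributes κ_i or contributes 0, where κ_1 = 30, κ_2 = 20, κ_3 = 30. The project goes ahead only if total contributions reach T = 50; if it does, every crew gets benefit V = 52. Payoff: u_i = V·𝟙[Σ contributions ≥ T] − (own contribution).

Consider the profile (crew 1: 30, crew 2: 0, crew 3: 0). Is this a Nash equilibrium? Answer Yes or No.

No

Total = 30 < 50: not provided.
Crew 1 (pledges 30, payoff -30): dropping to 0 → total 0, payoff 0. Profitable deviation.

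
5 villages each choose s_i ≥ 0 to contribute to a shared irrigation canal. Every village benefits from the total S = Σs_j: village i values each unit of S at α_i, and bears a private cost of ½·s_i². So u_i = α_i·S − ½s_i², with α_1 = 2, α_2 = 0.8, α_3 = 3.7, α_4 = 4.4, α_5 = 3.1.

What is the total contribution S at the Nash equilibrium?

Village i's FOC: ∂u_i/∂s_i = α_i − s_i = 0, so s_i* = α_i.
NE contributions = (2, 0.8, 3.7, 4.4, 3.1); S = 14.

14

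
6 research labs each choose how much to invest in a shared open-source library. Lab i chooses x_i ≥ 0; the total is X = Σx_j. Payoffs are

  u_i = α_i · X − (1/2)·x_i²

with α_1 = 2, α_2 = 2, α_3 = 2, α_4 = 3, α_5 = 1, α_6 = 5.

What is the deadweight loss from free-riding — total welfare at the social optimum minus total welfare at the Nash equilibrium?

473.5

Lab i's FOC: ∂u_i/∂x_i = α_i − x_i = 0, so x_i* = α_i.
NE contributions = (2, 2, 2, 3, 1, 5); X = 15.
W^NE = (Σα)·X − ½Σα_i² = 15² − ½·47 = 201.5.
Planner sets x_i = Σα_j = 15 for every i, so X^SO = 6·15 = 90.
W^SO = (Σα)·X^SO − ½·6·(Σα)² = (6/2)·15² = 675.
Deadweight loss = W^SO − W^NE = 473.5.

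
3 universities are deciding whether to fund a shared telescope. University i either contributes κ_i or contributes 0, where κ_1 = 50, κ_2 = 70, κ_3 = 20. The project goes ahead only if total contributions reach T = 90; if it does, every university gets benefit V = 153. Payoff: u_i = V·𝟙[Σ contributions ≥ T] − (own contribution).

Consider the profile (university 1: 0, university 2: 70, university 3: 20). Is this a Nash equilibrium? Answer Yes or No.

Total = 90 ≥ 90: provided.
University 1 (pledges 0, payoff 153): pledging 50 → total 140, payoff 103. No gain.
University 2 (pledges 70, payoff 83): dropping to 0 → total 20, payoff 0. No gain.
University 3 (pledges 20, payoff 133): dropping to 0 → total 70, payoff 0. No gain.

Yes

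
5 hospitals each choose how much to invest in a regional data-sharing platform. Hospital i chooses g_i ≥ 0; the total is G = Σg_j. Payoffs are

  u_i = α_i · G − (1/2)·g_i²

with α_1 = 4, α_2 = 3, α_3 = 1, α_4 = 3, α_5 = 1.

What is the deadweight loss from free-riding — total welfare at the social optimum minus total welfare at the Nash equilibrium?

Hospital i's FOC: ∂u_i/∂g_i = α_i − g_i = 0, so g_i* = α_i.
NE contributions = (4, 3, 1, 3, 1); G = 12.
W^NE = (Σα)·G − ½Σα_i² = 12² − ½·36 = 126.
Planner sets g_i = Σα_j = 12 for every i, so G^SO = 5·12 = 60.
W^SO = (Σα)·G^SO − ½·5·(Σα)² = (5/2)·12² = 360.
Deadweight loss = W^SO − W^NE = 234.

234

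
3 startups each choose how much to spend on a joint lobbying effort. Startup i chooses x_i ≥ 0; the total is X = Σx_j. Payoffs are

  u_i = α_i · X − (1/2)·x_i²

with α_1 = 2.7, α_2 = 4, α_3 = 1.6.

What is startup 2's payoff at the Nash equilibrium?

Startup i's FOC: ∂u_i/∂x_i = α_i − x_i = 0, so x_i* = α_i.
NE contributions = (2.7, 4, 1.6); X = 8.3.
u_2 = α_2·X − ½·(x_2)² = 4·8.3 − ½·4² = 25.2.

25.2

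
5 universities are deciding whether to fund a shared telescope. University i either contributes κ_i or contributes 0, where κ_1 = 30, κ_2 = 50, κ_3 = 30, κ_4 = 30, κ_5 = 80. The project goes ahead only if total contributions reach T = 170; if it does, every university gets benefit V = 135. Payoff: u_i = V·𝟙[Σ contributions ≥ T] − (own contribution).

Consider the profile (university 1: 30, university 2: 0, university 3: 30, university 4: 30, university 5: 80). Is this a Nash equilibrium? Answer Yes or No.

Total = 170 ≥ 170: provided.
University 1 (pledges 30, payoff 105): dropping to 0 → total 140, payoff 0. No gain.
University 2 (pledges 0, payoff 135): pledging 50 → total 220, payoff 85. No gain.
University 3 (pledges 30, payoff 105): dropping to 0 → total 140, payoff 0. No gain.
University 4 (pledges 30, payoff 105): dropping to 0 → total 140, payoff 0. No gain.
University 5 (pledges 80, payoff 55): dropping to 0 → total 90, payoff 0. No gain.

Yes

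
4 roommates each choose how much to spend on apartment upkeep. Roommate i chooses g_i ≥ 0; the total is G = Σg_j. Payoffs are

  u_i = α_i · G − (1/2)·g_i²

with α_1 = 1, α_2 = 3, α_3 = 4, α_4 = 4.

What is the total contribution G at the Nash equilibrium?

Roommate i's FOC: ∂u_i/∂g_i = α_i − g_i = 0, so g_i* = α_i.
NE contributions = (1, 3, 4, 4); G = 12.

12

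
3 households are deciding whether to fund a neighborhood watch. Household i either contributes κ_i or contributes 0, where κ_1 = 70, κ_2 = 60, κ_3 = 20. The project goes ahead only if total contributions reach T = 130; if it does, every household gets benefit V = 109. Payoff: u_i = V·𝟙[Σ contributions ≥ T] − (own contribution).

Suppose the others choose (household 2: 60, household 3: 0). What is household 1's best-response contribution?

70

Others' total = 60. Contributing 70 brings total to 130 ≥ 130: gain V − κ_1 = 39.
Best response: 70.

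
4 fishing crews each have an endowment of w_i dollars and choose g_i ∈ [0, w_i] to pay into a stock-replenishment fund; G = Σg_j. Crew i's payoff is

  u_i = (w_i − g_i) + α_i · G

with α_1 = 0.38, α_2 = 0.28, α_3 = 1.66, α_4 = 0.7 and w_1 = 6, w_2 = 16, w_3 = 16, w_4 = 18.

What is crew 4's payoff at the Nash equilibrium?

∂u_i/∂g_i = α_i − 1, so crew i contributes w_i if α_i > 1, else 0.
α_i > 1 for i ∈ {3}; NE contributions (0, 0, 16, 0), G = 16.
u_4 = (18 − 0) + 0.7·16 = 29.2.

29.2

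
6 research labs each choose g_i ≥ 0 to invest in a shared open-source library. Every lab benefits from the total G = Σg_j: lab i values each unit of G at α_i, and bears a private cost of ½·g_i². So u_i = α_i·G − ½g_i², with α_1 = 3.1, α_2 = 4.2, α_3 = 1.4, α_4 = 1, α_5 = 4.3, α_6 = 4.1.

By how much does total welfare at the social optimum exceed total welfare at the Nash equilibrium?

687.975

Lab i's FOC: ∂u_i/∂g_i = α_i − g_i = 0, so g_i* = α_i.
NE contributions = (3.1, 4.2, 1.4, 1, 4.3, 4.1); G = 18.1.
W^NE = (Σα)·G − ½Σα_i² = 18.1² − ½·65.51 = 294.855.
Planner sets g_i = Σα_j = 18.1 for every i, so G^SO = 6·18.1 = 108.6.
W^SO = (Σα)·G^SO − ½·6·(Σα)² = (6/2)·18.1² = 982.83.
Deadweight loss = W^SO − W^NE = 687.975.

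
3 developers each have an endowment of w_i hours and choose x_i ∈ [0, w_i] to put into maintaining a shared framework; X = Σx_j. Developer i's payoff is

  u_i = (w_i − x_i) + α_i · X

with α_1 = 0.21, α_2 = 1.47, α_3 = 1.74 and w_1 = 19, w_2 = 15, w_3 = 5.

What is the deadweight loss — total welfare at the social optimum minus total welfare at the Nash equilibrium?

∂u_i/∂x_i = α_i − 1, so developer i contributes w_i if α_i > 1, else 0.
α_i > 1 for i ∈ {2, 3}; NE contributions (0, 15, 5), X = 20.
W^NE = Σw_i − X^NE + (Σα_i)·X^NE = 39 + 2.42·20 = 87.4.
Planner: ∂(Σu_j)/∂x_i = Σα_j − 1 = 2.42 > 0, so everyone contributes w_i; X^SO = 39, W^SO = 39 + 2.42·39 = 133.38.
Deadweight loss = 45.98.

45.98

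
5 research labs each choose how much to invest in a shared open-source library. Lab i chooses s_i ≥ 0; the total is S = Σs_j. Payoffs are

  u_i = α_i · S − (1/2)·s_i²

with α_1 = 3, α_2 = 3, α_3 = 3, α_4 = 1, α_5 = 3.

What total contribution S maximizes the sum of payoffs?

65

Planner FOC: ∂(Σu_j)/∂s_i = (Σα_j) − s_i = 0, so s_i^SO = Σα_j = 13 for every i; S^SO = 65.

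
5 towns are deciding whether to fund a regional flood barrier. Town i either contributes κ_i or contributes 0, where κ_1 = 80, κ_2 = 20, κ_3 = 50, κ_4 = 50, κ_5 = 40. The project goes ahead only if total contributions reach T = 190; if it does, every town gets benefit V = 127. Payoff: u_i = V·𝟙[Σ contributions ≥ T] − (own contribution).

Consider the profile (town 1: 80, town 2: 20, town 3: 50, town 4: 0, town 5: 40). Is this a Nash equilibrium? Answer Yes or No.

Total = 190 ≥ 190: provided.
Town 1 (pledges 80, payoff 47): dropping to 0 → total 110, payoff 0. No gain.
Town 2 (pledges 20, payoff 107): dropping to 0 → total 170, payoff 0. No gain.
Town 3 (pledges 50, payoff 77): dropping to 0 → total 140, payoff 0. No gain.
Town 4 (pledges 0, payoff 127): pledging 50 → total 240, payoff 77. No gain.
Town 5 (pledges 40, payoff 87): dropping to 0 → total 150, payoff 0. No gain.

Yes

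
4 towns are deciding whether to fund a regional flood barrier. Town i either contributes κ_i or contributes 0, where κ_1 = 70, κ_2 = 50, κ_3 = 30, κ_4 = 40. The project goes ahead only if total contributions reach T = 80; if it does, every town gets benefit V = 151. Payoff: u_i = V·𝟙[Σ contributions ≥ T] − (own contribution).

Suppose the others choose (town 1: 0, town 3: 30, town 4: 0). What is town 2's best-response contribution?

50

Others' total = 30. Contributing 50 brings total to 80 ≥ 80: gain V − κ_2 = 101.
Best response: 50.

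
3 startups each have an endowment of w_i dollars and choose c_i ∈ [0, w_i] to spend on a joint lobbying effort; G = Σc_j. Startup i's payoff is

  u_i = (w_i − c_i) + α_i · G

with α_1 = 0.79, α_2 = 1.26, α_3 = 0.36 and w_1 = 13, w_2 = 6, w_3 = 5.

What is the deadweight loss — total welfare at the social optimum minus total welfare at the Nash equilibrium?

25.38

∂u_i/∂c_i = α_i − 1, so startup i contributes w_i if α_i > 1, else 0.
α_i > 1 for i ∈ {2}; NE contributions (0, 6, 0), G = 6.
W^NE = Σw_i − G^NE + (Σα_i)·G^NE = 24 + 1.41·6 = 32.46.
Planner: ∂(Σu_j)/∂c_i = Σα_j − 1 = 1.41 > 0, so everyone contributes w_i; G^SO = 24, W^SO = 24 + 1.41·24 = 57.84.
Deadweight loss = 25.38.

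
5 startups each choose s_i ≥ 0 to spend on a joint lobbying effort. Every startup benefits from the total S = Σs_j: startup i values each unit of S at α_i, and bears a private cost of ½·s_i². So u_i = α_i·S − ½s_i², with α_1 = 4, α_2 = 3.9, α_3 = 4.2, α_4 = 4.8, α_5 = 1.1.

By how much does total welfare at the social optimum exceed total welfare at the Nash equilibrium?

522.55

Startup i's FOC: ∂u_i/∂s_i = α_i − s_i = 0, so s_i* = α_i.
NE contributions = (4, 3.9, 4.2, 4.8, 1.1); S = 18.
W^NE = (Σα)·S − ½Σα_i² = 18² − ½·73.1 = 287.45.
Planner sets s_i = Σα_j = 18 for every i, so S^SO = 5·18 = 90.
W^SO = (Σα)·S^SO − ½·5·(Σα)² = (5/2)·18² = 810.
Deadweight loss = W^SO − W^NE = 522.55.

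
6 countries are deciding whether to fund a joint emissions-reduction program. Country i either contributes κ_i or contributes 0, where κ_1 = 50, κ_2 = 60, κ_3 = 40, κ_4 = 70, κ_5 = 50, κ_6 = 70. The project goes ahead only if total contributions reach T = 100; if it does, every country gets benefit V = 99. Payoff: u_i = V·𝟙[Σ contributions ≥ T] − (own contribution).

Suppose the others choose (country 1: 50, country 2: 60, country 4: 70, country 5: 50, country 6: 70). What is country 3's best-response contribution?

Others' total = 300 ≥ 100; contributing adds cost 40 for no extra benefit.
Best response: 0.

0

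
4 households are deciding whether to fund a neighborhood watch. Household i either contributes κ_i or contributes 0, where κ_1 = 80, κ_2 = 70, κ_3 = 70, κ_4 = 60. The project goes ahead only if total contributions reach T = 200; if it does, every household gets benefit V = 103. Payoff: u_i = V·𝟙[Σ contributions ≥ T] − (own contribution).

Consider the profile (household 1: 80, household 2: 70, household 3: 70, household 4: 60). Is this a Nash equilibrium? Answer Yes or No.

No

Total = 280 ≥ 200: provided.
Household 1 (pledges 80, payoff 23): dropping to 0 → total 200, payoff 103. Profitable deviation.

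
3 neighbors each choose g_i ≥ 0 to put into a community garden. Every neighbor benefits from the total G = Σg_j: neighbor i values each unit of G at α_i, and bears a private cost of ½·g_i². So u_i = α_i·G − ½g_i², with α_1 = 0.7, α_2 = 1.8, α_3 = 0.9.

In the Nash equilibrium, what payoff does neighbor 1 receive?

2.135

Neighbor i's FOC: ∂u_i/∂g_i = α_i − g_i = 0, so g_i* = α_i.
NE contributions = (0.7, 1.8, 0.9); G = 3.4.
u_1 = α_1·G − ½·(g_1)² = 0.7·3.4 − ½·0.7² = 2.135.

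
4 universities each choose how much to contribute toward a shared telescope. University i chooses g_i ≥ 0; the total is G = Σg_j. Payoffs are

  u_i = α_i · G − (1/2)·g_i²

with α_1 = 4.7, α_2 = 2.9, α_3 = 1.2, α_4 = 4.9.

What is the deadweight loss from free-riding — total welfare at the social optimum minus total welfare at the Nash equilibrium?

215.665

University i's FOC: ∂u_i/∂g_i = α_i − g_i = 0, so g_i* = α_i.
NE contributions = (4.7, 2.9, 1.2, 4.9); G = 13.7.
W^NE = (Σα)·G − ½Σα_i² = 13.7² − ½·55.95 = 159.715.
Planner sets g_i = Σα_j = 13.7 for every i, so G^SO = 4·13.7 = 54.8.
W^SO = (Σα)·G^SO − ½·4·(Σα)² = (4/2)·13.7² = 375.38.
Deadweight loss = W^SO − W^NE = 215.665.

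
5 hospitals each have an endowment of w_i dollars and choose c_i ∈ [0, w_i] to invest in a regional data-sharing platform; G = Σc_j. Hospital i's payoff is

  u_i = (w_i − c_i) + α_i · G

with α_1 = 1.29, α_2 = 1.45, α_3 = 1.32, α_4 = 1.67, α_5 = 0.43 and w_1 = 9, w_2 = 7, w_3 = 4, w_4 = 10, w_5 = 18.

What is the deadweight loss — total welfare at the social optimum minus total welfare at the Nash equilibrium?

∂u_i/∂c_i = α_i − 1, so hospital i contributes w_i if α_i > 1, else 0.
α_i > 1 for i ∈ {1, 2, 3, 4}; NE contributions (9, 7, 4, 10, 0), G = 30.
W^NE = Σw_i − G^NE + (Σα_i)·G^NE = 48 + 5.16·30 = 202.8.
Planner: ∂(Σu_j)/∂c_i = Σα_j − 1 = 5.16 > 0, so everyone contributes w_i; G^SO = 48, W^SO = 48 + 5.16·48 = 295.68.
Deadweight loss = 92.88.

92.88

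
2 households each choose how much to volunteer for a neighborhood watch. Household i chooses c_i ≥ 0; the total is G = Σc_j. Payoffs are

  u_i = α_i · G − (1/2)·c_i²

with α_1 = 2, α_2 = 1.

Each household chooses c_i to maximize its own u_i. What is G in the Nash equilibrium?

Household i's FOC: ∂u_i/∂c_i = α_i − c_i = 0, so c_i* = α_i.
NE contributions = (2, 1); G = 3.

3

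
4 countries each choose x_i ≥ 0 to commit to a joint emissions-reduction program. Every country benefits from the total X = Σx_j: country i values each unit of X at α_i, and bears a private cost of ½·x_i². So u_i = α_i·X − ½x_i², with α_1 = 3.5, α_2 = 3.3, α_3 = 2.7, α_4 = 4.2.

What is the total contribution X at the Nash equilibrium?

Country i's FOC: ∂u_i/∂x_i = α_i − x_i = 0, so x_i* = α_i.
NE contributions = (3.5, 3.3, 2.7, 4.2); X = 13.7.

13.7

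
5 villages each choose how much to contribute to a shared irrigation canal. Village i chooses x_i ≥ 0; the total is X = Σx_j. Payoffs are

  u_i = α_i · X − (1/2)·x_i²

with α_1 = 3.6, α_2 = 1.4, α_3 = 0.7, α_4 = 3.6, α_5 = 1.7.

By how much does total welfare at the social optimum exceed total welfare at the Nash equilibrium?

197.13

Village i's FOC: ∂u_i/∂x_i = α_i − x_i = 0, so x_i* = α_i.
NE contributions = (3.6, 1.4, 0.7, 3.6, 1.7); X = 11.
W^NE = (Σα)·X − ½Σα_i² = 11² − ½·31.26 = 105.37.
Planner sets x_i = Σα_j = 11 for every i, so X^SO = 5·11 = 55.
W^SO = (Σα)·X^SO − ½·5·(Σα)² = (5/2)·11² = 302.5.
Deadweight loss = W^SO − W^NE = 197.13.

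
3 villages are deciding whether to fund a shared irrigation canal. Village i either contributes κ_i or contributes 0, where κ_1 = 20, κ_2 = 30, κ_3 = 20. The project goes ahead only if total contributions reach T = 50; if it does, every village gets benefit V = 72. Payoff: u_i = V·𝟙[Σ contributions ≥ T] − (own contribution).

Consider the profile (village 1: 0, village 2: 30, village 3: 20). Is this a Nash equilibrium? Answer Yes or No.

Yes

Total = 50 ≥ 50: provided.
Village 1 (pledges 0, payoff 72): pledging 20 → total 70, payoff 52. No gain.
Village 2 (pledges 30, payoff 42): dropping to 0 → total 20, payoff 0. No gain.
Village 3 (pledges 20, payoff 52): dropping to 0 → total 30, payoff 0. No gain.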